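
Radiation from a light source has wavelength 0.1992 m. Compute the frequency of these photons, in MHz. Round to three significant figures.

For a photon f = c/λ, so f = 1.505·10^9 Hz.
Converting to MHz: f = 1505 MHz ≈ 1500 MHz.

1500 MHz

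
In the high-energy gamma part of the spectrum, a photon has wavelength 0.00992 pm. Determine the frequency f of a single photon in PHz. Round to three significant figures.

(c = 2.99792458 × 10^8 m/s.)
In SI units: λ = 0.00992 pm = 9.92 × 10^-15 m.
Since f = c/λ for a photon, f = 3.022 × 10^22 Hz.
Converting to PHz: f = 3.022 × 10^7 PHz ≈ 3.02 × 10^7 PHz.

3.02 × 10^7 PHz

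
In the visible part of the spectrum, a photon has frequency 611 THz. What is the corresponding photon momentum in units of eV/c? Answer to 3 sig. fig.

(h = 6.62607015e-34 J·s, c = 2.99792458e8 m/s, 1 eV = 1.602176634e-19 J.)
In SI units: f = 611 THz = 6.11e14 Hz.
For a photon p = hf/c, so p = 1.350e-27 kg·m/s.
Converting to eV/c: p = 2.527 eV/c ≈ 2.53 eV/c.

2.53 eV/c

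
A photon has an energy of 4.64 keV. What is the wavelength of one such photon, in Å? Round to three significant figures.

2.67 Å

Take h = 6.62607015e-34 J·s, c = 2.99792458e8 m/s, 1 eV = 1.602176634e-19 J.
Convert to SI: E = 4.64 keV = 7.4341e-16 J.
The photon relation is λ = hc/E, giving λ = 2.672e-10 m.
Converting to Å: λ = 2.672 Å ≈ 2.67 Å.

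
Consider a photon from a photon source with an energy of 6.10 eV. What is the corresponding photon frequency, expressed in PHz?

(h = 6.62607015 × 10^-34 J·s, 1 eV = 1.602176634 × 10^-19 J.)
In SI units: E = 6.10 eV = 9.7733 × 10^-19 J.
The photon relation is f = E/h, giving f = 1.475 × 10^15 Hz.
Converting to PHz: f = 1.475 PHz ≈ 1.47 PHz.

1.47 PHz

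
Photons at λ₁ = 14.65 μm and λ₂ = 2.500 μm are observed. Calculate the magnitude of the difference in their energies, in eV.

Using E = hc/λ: E₁ = 1.3559e-20 J, E₂ = 7.9458e-20 J.
|ΔE| = |1.3559e-20 − 7.9458e-20| = 6.59e-20 J = 0.411 eV.

0.411 eV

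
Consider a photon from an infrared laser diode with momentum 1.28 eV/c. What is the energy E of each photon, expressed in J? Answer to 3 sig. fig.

2.05 × 10^-19 J

Take c = 2.99792458 × 10^8 m/s, 1 eV = 1.602176634 × 10^-19 J.
In SI units: p = 1.28 eV/c = 6.8407 × 10^-28 kg·m/s.
Since E = pc for a photon, E = 2.051 × 10^-19 J.
So E ≈ 2.05 × 10^-19 J.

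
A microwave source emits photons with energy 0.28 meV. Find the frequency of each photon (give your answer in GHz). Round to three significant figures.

Convert to SI: E = 0.28 meV = 4.4861 × 10^-23 J.
Apply f = E/h: f = 6.770 × 10^10 Hz.
Converting to GHz: f = 67.70 GHz ≈ 67.7 GHz.

67.7 GHz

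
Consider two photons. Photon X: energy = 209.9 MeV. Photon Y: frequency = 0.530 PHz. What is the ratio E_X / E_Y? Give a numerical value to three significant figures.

9.58 × 10^7

E_X = 3.363 × 10^-11 J (from energy = 209.9 MeV, via E given directly).
E_Y = 3.512 × 10^-19 J (from frequency = 0.530 PHz, via E = hf).
Ratio = 3.363 × 10^-11 / 3.512 × 10^-19 = 9.58 × 10^7.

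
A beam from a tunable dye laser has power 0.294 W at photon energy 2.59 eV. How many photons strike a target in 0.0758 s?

5.37e16 photons

Total energy: E_total = P·t = 0.294 × 0.0758 = 0.02229 J.
Per-photon energy: E = 4.150e-19 J.
N = E_total / E_photon = 5.37e16.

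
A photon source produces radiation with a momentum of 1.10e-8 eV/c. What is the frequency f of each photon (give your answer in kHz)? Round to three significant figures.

2660 kHz

(h = 6.62607015e-34 J·s, c = 2.99792458e8 m/s, 1 eV = 1.602176634e-19 J.)
First convert: p = 1.10e-8 eV/c = 5.8787e-36 kg·m/s.
The photon relation is f = pc/h, giving f = 2.660e6 Hz.
Converting to kHz: f = 2660 kHz ≈ 2660 kHz.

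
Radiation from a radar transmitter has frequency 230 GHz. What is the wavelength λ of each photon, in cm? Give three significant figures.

In SI units: f = 230 GHz = 2.3 × 10^11 Hz.
Apply λ = c/f: λ = 0.001303 m.
Converting to cm: λ = 0.1303 cm ≈ 0.130 cm.

0.130 cm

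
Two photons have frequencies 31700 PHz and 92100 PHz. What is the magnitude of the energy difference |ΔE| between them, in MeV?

Using E = hf: E₁ = 2.100 × 10^-14 J, E₂ = 6.103 × 10^-14 J.
|ΔE| = |2.100 × 10^-14 − 6.103 × 10^-14| = 4.00 × 10^-14 J = 0.250 MeV.

0.250 MeV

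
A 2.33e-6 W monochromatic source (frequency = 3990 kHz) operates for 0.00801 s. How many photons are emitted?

Total energy: E_total = P·t = 2.33e-6 × 0.00801 = 1.866e-8 J.
Per-photon energy: E = 2.644e-27 J.
N = E_total / E_photon = 7.06e18.

7.06e18 photons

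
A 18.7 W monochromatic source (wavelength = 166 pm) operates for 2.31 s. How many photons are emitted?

Total energy: E_total = P·t = 18.7 × 2.31 = 43.20 J.
Per-photon energy: E = 1.197e-15 J.
N = E_total / E_photon = 3.61e16.

3.61e16 photons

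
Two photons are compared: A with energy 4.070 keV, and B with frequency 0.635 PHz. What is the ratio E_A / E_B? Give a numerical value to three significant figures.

1550

E_A = 6.521·10^-16 J (from energy = 4.070 keV, via E given directly).
E_B = 4.208·10^-19 J (from frequency = 0.635 PHz, via E = hf).
Ratio = 6.521·10^-16 / 4.208·10^-19 = 1550.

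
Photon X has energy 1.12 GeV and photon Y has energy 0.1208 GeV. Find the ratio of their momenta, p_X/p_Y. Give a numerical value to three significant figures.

9.27

p_X = 5.986e-19 kg·m/s (from energy = 1.12 GeV, via p = E/c).
p_Y = 6.456e-20 kg·m/s (from energy = 0.1208 GeV, via p = E/c).
Ratio = 5.986e-19 / 6.456e-20 = 9.27.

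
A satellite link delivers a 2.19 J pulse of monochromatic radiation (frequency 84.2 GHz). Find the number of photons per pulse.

Per-photon energy: E = 5.579 × 10^-23 J (from frequency = 84.2 GHz).
N = E_total / E_photon = 2.19 J / 5.579 × 10^-23 J = 3.93 × 10^22.

3.93 × 10^22 photons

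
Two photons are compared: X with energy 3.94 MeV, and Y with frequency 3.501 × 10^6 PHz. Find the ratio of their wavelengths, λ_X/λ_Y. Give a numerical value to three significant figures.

λ_X = 3.147 × 10^-13 m (from energy = 3.94 MeV, via λ = hc/E).
λ_Y = 8.563 × 10^-14 m (from frequency = 3.501 × 10^6 PHz, via λ = c/f).
Ratio = 3.147 × 10^-13 / 8.563 × 10^-14 = 3.67.

3.67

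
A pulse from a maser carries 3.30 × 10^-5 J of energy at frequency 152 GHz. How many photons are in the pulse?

3.28 × 10^17 photons

Per-photon energy: E = 1.007 × 10^-22 J (from frequency = 152 GHz).
N = E_total / E_photon = 3.30 × 10^-5 J / 1.007 × 10^-22 J = 3.28 × 10^17.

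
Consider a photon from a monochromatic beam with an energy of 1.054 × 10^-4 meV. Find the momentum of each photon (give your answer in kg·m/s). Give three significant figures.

Use c = 2.99792458 × 10^8 m/s, 1 eV = 1.602176634 × 10^-19 J.
Convert to SI: E = 1.054 × 10^-4 meV = 1.6887 × 10^-26 J.
Since p = E/c for a photon, p = 5.633 × 10^-35 kg·m/s.
So p ≈ 5.63 × 10^-35 kg·m/s.

5.63 × 10^-35 kg·m/s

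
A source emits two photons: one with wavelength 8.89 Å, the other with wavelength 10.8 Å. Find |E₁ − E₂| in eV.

Using E = hc/λ: E₁ = 2.234e-16 J, E₂ = 1.839e-16 J.
|ΔE| = |2.234e-16 − 1.839e-16| = 3.95e-17 J = 247 eV.

247 eV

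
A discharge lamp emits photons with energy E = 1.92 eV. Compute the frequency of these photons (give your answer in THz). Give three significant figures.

464 THz

Convert to SI: E = 1.92 eV = 3.0762 × 10^-19 J.
The photon relation is f = E/h, giving f = 4.643 × 10^14 Hz.
Converting to THz: f = 464.3 THz ≈ 464 THz.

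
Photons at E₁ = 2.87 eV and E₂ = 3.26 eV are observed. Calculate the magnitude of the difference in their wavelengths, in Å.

Using λ = hc/E: λ₁ = 4.320 × 10^-7 m, λ₂ = 3.803 × 10^-7 m.
|Δλ| = |4.320 × 10^-7 − 3.803 × 10^-7| = 5.17 × 10^-8 m = 517 Å.

517 Å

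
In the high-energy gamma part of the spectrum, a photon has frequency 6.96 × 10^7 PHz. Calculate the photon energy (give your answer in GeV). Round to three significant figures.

Convert to SI: f = 6.96 × 10^7 PHz = 6.96 × 10^22 Hz.
Apply E = hf: E = 4.612 × 10^-11 J.
Converting to GeV: E = 0.2878 GeV ≈ 0.288 GeV.

0.288 GeV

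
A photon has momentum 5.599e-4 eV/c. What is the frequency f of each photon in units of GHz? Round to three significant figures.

135 GHz

Take h = 6.62607015e-34 J·s, c = 2.99792458e8 m/s, 1 eV = 1.602176634e-19 J.
In SI units: p = 5.599e-4 eV/c = 2.9923e-31 kg·m/s.
Apply f = pc/h: f = 1.354e11 Hz.
Converting to GHz: f = 135.4 GHz ≈ 135 GHz.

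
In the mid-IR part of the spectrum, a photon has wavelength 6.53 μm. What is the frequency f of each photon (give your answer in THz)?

(c = 2.99792458 × 10^8 m/s.)
Convert to SI: λ = 6.53 μm = 6.53 × 10^-6 m.
Apply f = c/λ: f = 4.591 × 10^13 Hz.
Converting to THz: f = 45.91 THz ≈ 45.9 THz.

45.9 THz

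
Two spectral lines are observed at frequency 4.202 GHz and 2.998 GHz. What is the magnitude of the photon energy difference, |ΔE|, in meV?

4.98·10^-3 meV

Using E = hf: E₁ = 2.7843·10^-24 J, E₂ = 1.9865·10^-24 J.
|ΔE| = |2.7843·10^-24 − 1.9865·10^-24| = 7.98·10^-25 J = 4.98·10^-3 meV.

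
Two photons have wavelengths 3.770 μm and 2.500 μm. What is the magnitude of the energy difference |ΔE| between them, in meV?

167 meV

Using E = hc/λ: E₁ = 5.2691 × 10^-20 J, E₂ = 7.9458 × 10^-20 J.
|ΔE| = |5.2691 × 10^-20 − 7.9458 × 10^-20| = 2.68 × 10^-20 J = 167 meV.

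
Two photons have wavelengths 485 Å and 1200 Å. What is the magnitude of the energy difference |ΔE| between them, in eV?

Using E = hc/λ: E₁ = 4.096e-18 J, E₂ = 1.655e-18 J.
|ΔE| = |4.096e-18 − 1.655e-18| = 2.44e-18 J = 15.2 eV.

15.2 eV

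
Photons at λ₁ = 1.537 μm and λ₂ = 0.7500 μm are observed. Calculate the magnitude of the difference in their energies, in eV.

Using E = hc/λ: E₁ = 1.2924e-19 J, E₂ = 2.6486e-19 J.
|ΔE| = |1.2924e-19 − 2.6486e-19| = 1.36e-19 J = 0.846 eV.

0.846 eV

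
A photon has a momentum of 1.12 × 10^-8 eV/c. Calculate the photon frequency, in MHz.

2.71 MHz

(h = 6.62607015 × 10^-34 J·s, c = 2.99792458 × 10^8 m/s, 1 eV = 1.602176634 × 10^-19 J.)
First convert: p = 1.12 × 10^-8 eV/c = 5.9856 × 10^-36 kg·m/s.
The photon relation is f = pc/h, giving f = 2.708 × 10^6 Hz.
Converting to MHz: f = 2.708 MHz ≈ 2.71 MHz.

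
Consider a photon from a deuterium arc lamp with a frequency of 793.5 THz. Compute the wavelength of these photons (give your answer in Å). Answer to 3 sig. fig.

3780 Å

Convert to SI: f = 793.5 THz = 7.935 × 10^14 Hz.
Since λ = c/f for a photon, λ = 3.778 × 10^-7 m.
Converting to Å: λ = 3778 Å ≈ 3780 Å.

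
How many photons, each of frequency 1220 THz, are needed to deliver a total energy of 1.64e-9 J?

2.03e9 photons

Per-photon energy: E = 8.084e-19 J (from frequency = 1220 THz).
N = E_total / E_photon = 1.64e-9 J / 8.084e-19 J = 2.03e9.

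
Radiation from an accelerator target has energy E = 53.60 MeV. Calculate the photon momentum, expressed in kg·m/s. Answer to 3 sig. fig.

2.86·10^-20 kg·m/s

In SI units: E = 53.60 MeV = 8.5877·10^-12 J.
Apply p = E/c: p = 2.865·10^-20 kg·m/s.
So p ≈ 2.86·10^-20 kg·m/s.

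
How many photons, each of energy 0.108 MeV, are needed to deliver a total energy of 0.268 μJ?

1.55 × 10^7 photons

Per-photon energy: E = 1.730 × 10^-14 J (from energy = 0.108 MeV).
N = E_total / E_photon = 2.68 × 10^-7 J / 1.730 × 10^-14 J = 1.55 × 10^7.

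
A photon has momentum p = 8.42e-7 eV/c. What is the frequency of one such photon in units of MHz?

204 MHz

(h = 6.62607015e-34 J·s, c = 2.99792458e8 m/s, 1 eV = 1.602176634e-19 J.)
In SI units: p = 8.42e-7 eV/c = 4.4999e-34 kg·m/s.
The photon relation is f = pc/h, giving f = 2.036e8 Hz.
Converting to MHz: f = 203.6 MHz ≈ 204 MHz.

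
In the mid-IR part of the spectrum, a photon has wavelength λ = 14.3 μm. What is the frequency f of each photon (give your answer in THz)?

(c = 2.99792458 × 10^8 m/s.)
In SI units: λ = 14.3 μm = 1.43 × 10^-5 m.
Apply f = c/λ: f = 2.096 × 10^13 Hz.
Converting to THz: f = 20.96 THz ≈ 21.0 THz.

21.0 THz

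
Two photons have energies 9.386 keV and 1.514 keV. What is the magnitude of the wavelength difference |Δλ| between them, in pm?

Using λ = hc/E: λ₁ = 1.3209e-10 m, λ₂ = 8.1892e-10 m.
|Δλ| = |1.3209e-10 − 8.1892e-10| = 6.87e-10 m = 687 pm.

687 pm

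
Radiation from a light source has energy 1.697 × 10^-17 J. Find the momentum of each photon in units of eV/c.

Apply p = E/c: p = 5.661 × 10^-26 kg·m/s.
Converting to eV/c: p = 105.9 eV/c ≈ 106 eV/c.

106 eV/c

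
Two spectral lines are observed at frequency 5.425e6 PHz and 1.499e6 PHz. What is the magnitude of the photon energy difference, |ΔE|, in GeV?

0.0162 GeV

Using E = hf: E₁ = 3.5946e-12 J, E₂ = 9.9325e-13 J.
|ΔE| = |3.5946e-12 − 9.9325e-13| = 2.60e-12 J = 0.0162 GeV.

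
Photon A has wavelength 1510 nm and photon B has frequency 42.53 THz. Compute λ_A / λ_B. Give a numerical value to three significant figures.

λ_A = 1.510 × 10^-6 m (from wavelength = 1510 nm, via λ given directly).
λ_B = 7.049 × 10^-6 m (from frequency = 42.53 THz, via λ = c/f).
Ratio = 1.510 × 10^-6 / 7.049 × 10^-6 = 0.214.

0.214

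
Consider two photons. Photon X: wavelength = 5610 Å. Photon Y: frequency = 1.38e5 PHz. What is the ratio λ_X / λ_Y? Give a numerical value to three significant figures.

2.58e5

λ_X = 5.610e-7 m (from wavelength = 5610 Å, via λ given directly).
λ_Y = 2.172e-12 m (from frequency = 1.38e5 PHz, via λ = c/f).
Ratio = 5.610e-7 / 2.172e-12 = 2.58e5.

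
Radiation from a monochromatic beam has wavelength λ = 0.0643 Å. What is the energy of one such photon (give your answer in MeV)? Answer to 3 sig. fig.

In SI units: λ = 0.0643 Å = 6.43e-12 m.
For a photon E = hc/λ, so E = 3.089e-14 J.
Converting to MeV: E = 0.1928 MeV ≈ 0.193 MeV.

0.193 MeV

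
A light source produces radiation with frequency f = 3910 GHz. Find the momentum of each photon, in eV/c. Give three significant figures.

0.0162 eV/c

In SI units: f = 3910 GHz = 3.91·10^12 Hz.
For a photon p = hf/c, so p = 8.642·10^-30 kg·m/s.
Converting to eV/c: p = 0.01617 eV/c ≈ 0.0162 eV/c.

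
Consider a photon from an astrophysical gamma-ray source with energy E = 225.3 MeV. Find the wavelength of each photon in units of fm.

5.50 fm

(h = 6.62607015 × 10^-34 J·s, c = 2.99792458 × 10^8 m/s, 1 eV = 1.602176634 × 10^-19 J.)
Convert to SI: E = 225.3 MeV = 3.6097 × 10^-11 J.
For a photon λ = hc/E, so λ = 5.503 × 10^-15 m.
Converting to fm: λ = 5.503 fm ≈ 5.50 fm.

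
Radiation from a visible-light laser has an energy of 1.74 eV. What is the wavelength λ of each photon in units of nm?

713 nm

Convert to SI: E = 1.74 eV = 2.7878 × 10^-19 J.
Apply λ = hc/E: λ = 7.126 × 10^-7 m.
Converting to nm: λ = 712.6 nm ≈ 713 nm.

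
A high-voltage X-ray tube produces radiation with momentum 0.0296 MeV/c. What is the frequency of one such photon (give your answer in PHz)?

Convert to SI: p = 0.0296 MeV/c = 1.5819e-23 kg·m/s.
Since f = pc/h for a photon, f = 7.157e18 Hz.
Converting to PHz: f = 7157 PHz ≈ 7160 PHz.

7160 PHz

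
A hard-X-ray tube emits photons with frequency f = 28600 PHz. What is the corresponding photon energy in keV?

First convert: f = 28600 PHz = 2.86e19 Hz.
Apply E = hf: E = 1.895e-14 J.
Converting to keV: E = 118.3 keV ≈ 118 keV.

118 keV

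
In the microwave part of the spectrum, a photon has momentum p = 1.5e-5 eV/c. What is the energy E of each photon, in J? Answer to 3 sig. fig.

2.40e-24 J

(c = 2.99792458e8 m/s, 1 eV = 1.602176634e-19 J.)
In SI units: p = 1.5e-5 eV/c = 8.0164e-33 kg·m/s.
The photon relation is E = pc, giving E = 2.403e-24 J.
So E ≈ 2.40e-24 J.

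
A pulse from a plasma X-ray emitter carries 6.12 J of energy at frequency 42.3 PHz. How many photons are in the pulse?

2.18e17 photons

Per-photon energy: E = 2.803e-17 J (from frequency = 42.3 PHz).
N = E_total / E_photon = 6.12 J / 2.803e-17 J = 2.18e17.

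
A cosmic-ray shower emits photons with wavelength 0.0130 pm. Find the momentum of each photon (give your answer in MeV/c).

95.4 MeV/c

Convert to SI: λ = 0.0130 pm = 1.30e-14 m.
Apply p = h/λ: p = 5.097e-20 kg·m/s.
Converting to MeV/c: p = 95.37 MeV/c ≈ 95.4 MeV/c.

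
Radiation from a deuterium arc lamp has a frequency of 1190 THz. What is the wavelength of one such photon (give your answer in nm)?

Use c = 2.99792458e8 m/s.
First convert: f = 1190 THz = 1.19e15 Hz.
The photon relation is λ = c/f, giving λ = 2.519e-7 m.
Converting to nm: λ = 251.9 nm ≈ 252 nm.

252 nm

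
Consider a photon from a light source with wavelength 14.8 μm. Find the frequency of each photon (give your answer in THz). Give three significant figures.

20.3 THz

(c = 2.99792458e8 m/s.)
In SI units: λ = 14.8 μm = 1.48e-5 m.
For a photon f = c/λ, so f = 2.026e13 Hz.
Converting to THz: f = 20.26 THz ≈ 20.3 THz.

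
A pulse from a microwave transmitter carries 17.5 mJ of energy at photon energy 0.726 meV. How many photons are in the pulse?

Per-photon energy: E = 1.163e-22 J (from energy = 0.726 meV).
N = E_total / E_photon = 0.0175 J / 1.163e-22 J = 1.50e20.

1.50e20 photons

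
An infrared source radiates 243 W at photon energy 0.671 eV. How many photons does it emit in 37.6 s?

Total energy: E_total = P·t = 243 × 37.6 = 9137 J.
Per-photon energy: E = 1.075·10^-19 J.
N = E_total / E_photon = 8.50·10^22.

8.50·10^22 photons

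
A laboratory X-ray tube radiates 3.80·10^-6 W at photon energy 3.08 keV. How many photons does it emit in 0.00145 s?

1.12·10^7 photons

Total energy: E_total = P·t = 3.80·10^-6 × 0.00145 = 5.510·10^-9 J.
Per-photon energy: E = 4.935·10^-16 J.
N = E_total / E_photon = 1.12·10^7.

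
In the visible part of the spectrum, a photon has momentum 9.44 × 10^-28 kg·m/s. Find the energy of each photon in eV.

Use c = 2.99792458 × 10^8 m/s, 1 eV = 1.602176634 × 10^-19 J.
The photon relation is E = pc, giving E = 2.830 × 10^-19 J.
Converting to eV: E = 1.766 eV ≈ 1.77 eV.

1.77 eV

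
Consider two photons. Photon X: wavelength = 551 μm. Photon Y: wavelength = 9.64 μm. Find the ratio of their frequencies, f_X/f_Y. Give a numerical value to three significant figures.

0.0175

f_X = 5.441e11 Hz (from wavelength = 551 μm, via f = c/λ).
f_Y = 3.110e13 Hz (from wavelength = 9.64 μm, via f = c/λ).
Ratio = 5.441e11 / 3.110e13 = 0.0175.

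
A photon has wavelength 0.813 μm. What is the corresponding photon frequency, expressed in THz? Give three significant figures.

369 THz

Use c = 2.99792458e8 m/s.
First convert: λ = 0.813 μm = 8.13e-7 m.
For a photon f = c/λ, so f = 3.687e14 Hz.
Converting to THz: f = 368.7 THz ≈ 369 THz.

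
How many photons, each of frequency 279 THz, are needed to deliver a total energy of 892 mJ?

Per-photon energy: E = 1.849e-19 J (from frequency = 279 THz).
N = E_total / E_photon = 0.892 J / 1.849e-19 J = 4.83e18.

4.83e18 photons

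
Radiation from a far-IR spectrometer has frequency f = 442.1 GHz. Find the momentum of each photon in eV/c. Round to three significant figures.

1.83·10^-3 eV/c

(h = 6.62607015·10^-34 J·s, c = 2.99792458·10^8 m/s, 1 eV = 1.602176634·10^-19 J.)
Convert to SI: f = 442.1 GHz = 4.421·10^11 Hz.
For a photon p = hf/c, so p = 9.771·10^-31 kg·m/s.
Converting to eV/c: p = 0.001828 eV/c ≈ 1.83·10^-3 eV/c.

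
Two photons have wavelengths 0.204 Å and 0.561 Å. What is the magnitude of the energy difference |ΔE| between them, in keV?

38.7 keV

Using E = hc/λ: E₁ = 9.737e-15 J, E₂ = 3.541e-15 J.
|ΔE| = |9.737e-15 − 3.541e-15| = 6.20e-15 J = 38.7 keV.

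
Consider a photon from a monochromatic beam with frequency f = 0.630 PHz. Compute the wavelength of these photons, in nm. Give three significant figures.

First convert: f = 0.630 PHz = 6.30e14 Hz.
For a photon λ = c/f, so λ = 4.759e-7 m.
Converting to nm: λ = 475.9 nm ≈ 476 nm.

476 nm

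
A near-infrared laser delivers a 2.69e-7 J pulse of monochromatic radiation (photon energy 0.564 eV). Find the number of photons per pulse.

Per-photon energy: E = 9.036e-20 J (from energy = 0.564 eV).
N = E_total / E_photon = 2.69e-7 J / 9.036e-20 J = 2.98e12.

2.98e12 photons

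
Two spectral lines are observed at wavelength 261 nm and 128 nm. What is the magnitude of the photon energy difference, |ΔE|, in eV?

Using E = hc/λ: E₁ = 7.611e-19 J, E₂ = 1.552e-18 J.
|ΔE| = |7.611e-19 − 1.552e-18| = 7.91e-19 J = 4.94 eV.

4.94 eV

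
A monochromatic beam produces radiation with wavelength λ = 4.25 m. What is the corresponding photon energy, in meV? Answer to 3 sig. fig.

Since E = hc/λ for a photon, E = 4.674e-26 J.
Converting to meV: E = 2.917e-4 meV ≈ 2.92e-4 meV.

2.92e-4 meV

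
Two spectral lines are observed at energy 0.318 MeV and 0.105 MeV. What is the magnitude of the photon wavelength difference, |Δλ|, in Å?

0.0791 Å

Using λ = hc/E: λ₁ = 3.899 × 10^-12 m, λ₂ = 1.181 × 10^-11 m.
|Δλ| = |3.899 × 10^-12 − 1.181 × 10^-11| = 7.91 × 10^-12 m = 0.0791 Å.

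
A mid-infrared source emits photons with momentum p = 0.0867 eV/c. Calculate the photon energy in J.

1.39 × 10^-20 J

Convert to SI: p = 0.0867 eV/c = 4.6335 × 10^-29 kg·m/s.
Apply E = pc: E = 1.389 × 10^-20 J.
So E ≈ 1.39 × 10^-20 J.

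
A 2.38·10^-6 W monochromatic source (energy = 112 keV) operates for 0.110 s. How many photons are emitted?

Total energy: E_total = P·t = 2.38·10^-6 × 0.110 = 2.618·10^-7 J.
Per-photon energy: E = 1.794·10^-14 J.
N = E_total / E_photon = 1.46·10^7.

1.46·10^7 photons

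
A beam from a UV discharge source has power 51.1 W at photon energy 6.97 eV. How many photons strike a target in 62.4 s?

2.86 × 10^21 photons

Total energy: E_total = P·t = 51.1 × 62.4 = 3189 J.
Per-photon energy: E = 1.117 × 10^-18 J.
N = E_total / E_photon = 2.86 × 10^21.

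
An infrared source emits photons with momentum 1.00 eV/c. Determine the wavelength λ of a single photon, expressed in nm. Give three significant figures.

Take h = 6.62607015 × 10^-34 J·s, c = 2.99792458 × 10^8 m/s, 1 eV = 1.602176634 × 10^-19 J.
In SI units: p = 1.00 eV/c = 5.3443 × 10^-28 kg·m/s.
The photon relation is λ = h/p, giving λ = 1.240 × 10^-6 m.
Converting to nm: λ = 1240 nm ≈ 1240 nm.

1240 nm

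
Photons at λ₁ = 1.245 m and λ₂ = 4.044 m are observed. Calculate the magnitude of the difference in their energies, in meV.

6.89e-4 meV

Using E = hc/λ: E₁ = 1.5955e-25 J, E₂ = 4.9121e-26 J.
|ΔE| = |1.5955e-25 − 4.9121e-26| = 1.10e-25 J = 6.89e-4 meV.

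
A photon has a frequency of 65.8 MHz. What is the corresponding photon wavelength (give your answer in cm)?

(c = 2.99792458 × 10^8 m/s.)
Convert to SI: f = 65.8 MHz = 6.58 × 10^7 Hz.
Since λ = c/f for a photon, λ = 4.556 m.
Converting to cm: λ = 455.6 cm ≈ 456 cm.

456 cm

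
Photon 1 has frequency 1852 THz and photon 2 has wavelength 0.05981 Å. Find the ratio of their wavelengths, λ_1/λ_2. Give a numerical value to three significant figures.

λ_1 = 1.619 × 10^-7 m (from frequency = 1852 THz, via λ = c/f).
λ_2 = 5.981 × 10^-12 m (from wavelength = 0.05981 Å, via λ given directly).
Ratio = 1.619 × 10^-7 / 5.981 × 10^-12 = 2.71 × 10^4.

2.71 × 10^4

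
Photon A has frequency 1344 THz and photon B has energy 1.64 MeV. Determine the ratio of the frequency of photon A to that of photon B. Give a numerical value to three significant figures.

f_A = 1.344e15 Hz (from frequency = 1344 THz, via f given directly).
f_B = 3.966e20 Hz (from energy = 1.64 MeV, via f = E/h).
Ratio = 1.344e15 / 3.966e20 = 3.39e-6.

3.39e-6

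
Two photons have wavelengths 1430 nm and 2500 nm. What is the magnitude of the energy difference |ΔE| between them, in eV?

Using E = hc/λ: E₁ = 1.389e-19 J, E₂ = 7.946e-20 J.
|ΔE| = |1.389e-19 − 7.946e-20| = 5.95e-20 J = 0.371 eV.

0.371 eV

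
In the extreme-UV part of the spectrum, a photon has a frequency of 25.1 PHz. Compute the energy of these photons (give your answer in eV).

(h = 6.62607015e-34 J·s, 1 eV = 1.602176634e-19 J.)
Convert to SI: f = 25.1 PHz = 2.51e16 Hz.
For a photon E = hf, so E = 1.663e-17 J.
Converting to eV: E = 103.8 eV ≈ 104 eV.

104 eV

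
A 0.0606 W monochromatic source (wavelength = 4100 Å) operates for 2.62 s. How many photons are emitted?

Total energy: E_total = P·t = 0.0606 × 2.62 = 0.1588 J.
Per-photon energy: E = 4.845 × 10^-19 J.
N = E_total / E_photon = 3.28 × 10^17.

3.28 × 10^17 photons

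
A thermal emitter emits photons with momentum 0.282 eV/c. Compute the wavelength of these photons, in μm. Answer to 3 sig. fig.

4.40 μm

Convert to SI: p = 0.282 eV/c = 1.5071e-28 kg·m/s.
Apply λ = h/p: λ = 4.397e-6 m.
Converting to μm: λ = 4.397 μm ≈ 4.40 μm.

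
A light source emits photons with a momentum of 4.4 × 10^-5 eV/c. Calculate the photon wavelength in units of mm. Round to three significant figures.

Take h = 6.62607015 × 10^-34 J·s, c = 2.99792458 × 10^8 m/s, 1 eV = 1.602176634 × 10^-19 J.
First convert: p = 4.4 × 10^-5 eV/c = 2.3515 × 10^-32 kg·m/s.
The photon relation is λ = h/p, giving λ = 0.02818 m.
Converting to mm: λ = 28.18 mm ≈ 28.2 mm.

28.2 mm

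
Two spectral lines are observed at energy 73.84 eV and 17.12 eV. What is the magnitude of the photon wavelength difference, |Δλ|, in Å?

Using λ = hc/E: λ₁ = 1.6791 × 10^-8 m, λ₂ = 7.2421 × 10^-8 m.
|Δλ| = |1.6791 × 10^-8 − 7.2421 × 10^-8| = 5.56 × 10^-8 m = 556 Å.

556 Å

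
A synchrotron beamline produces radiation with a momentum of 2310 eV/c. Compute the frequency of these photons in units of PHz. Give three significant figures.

First convert: p = 2310 eV/c = 1.2345e-24 kg·m/s.
Apply f = pc/h: f = 5.586e17 Hz.
Converting to PHz: f = 558.6 PHz ≈ 559 PHz.

559 PHz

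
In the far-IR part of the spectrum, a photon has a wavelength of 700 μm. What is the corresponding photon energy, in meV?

Use h = 6.62607015e-34 J·s, c = 2.99792458e8 m/s, 1 eV = 1.602176634e-19 J.
In SI units: λ = 700 μm = 7.00e-4 m.
The photon relation is E = hc/λ, giving E = 2.838e-22 J.
Converting to meV: E = 1.771 meV ≈ 1.77 meV.

1.77 meV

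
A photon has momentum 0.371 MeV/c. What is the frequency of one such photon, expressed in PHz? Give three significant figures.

8.97·10^4 PHz

Use h = 6.62607015·10^-34 J·s, c = 2.99792458·10^8 m/s, 1 eV = 1.602176634·10^-19 J.
Convert to SI: p = 0.371 MeV/c = 1.9827·10^-22 kg·m/s.
The photon relation is f = pc/h, giving f = 8.971·10^19 Hz.
Converting to PHz: f = 89710 PHz ≈ 8.97·10^4 PHz.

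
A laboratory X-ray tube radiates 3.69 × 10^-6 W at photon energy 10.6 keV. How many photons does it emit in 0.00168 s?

Total energy: E_total = P·t = 3.69 × 10^-6 × 0.00168 = 6.199 × 10^-9 J.
Per-photon energy: E = 1.698 × 10^-15 J.
N = E_total / E_photon = 3.65 × 10^6.

3.65 × 10^6 photons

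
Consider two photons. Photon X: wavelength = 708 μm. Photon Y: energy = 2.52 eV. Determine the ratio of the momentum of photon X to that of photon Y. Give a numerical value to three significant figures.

6.95e-4

p_X = 9.359e-31 kg·m/s (from wavelength = 708 μm, via p = h/λ).
p_Y = 1.347e-27 kg·m/s (from energy = 2.52 eV, via p = E/c).
Ratio = 9.359e-31 / 1.347e-27 = 6.95e-4.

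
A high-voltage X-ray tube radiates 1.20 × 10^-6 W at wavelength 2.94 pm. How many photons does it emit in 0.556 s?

9.87 × 10^6 photons

Total energy: E_total = P·t = 1.20 × 10^-6 × 0.556 = 6.672 × 10^-7 J.
Per-photon energy: E = 6.757 × 10^-14 J.
N = E_total / E_photon = 9.87 × 10^6.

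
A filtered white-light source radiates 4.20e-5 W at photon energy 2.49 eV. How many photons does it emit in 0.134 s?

1.41e13 photons

Total energy: E_total = P·t = 4.20e-5 × 0.134 = 5.628e-6 J.
Per-photon energy: E = 3.989e-19 J.
N = E_total / E_photon = 1.41e13.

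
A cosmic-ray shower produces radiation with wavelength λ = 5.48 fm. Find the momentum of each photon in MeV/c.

Convert to SI: λ = 5.48 fm = 5.48 × 10^-15 m.
For a photon p = h/λ, so p = 1.209 × 10^-19 kg·m/s.
Converting to MeV/c: p = 226.2 MeV/c ≈ 226 MeV/c.

226 MeV/c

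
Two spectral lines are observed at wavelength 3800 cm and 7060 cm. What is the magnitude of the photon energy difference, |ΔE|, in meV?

1.51e-5 meV

Using E = hc/λ: E₁ = 5.227e-27 J, E₂ = 2.814e-27 J.
|ΔE| = |5.227e-27 − 2.814e-27| = 2.41e-27 J = 1.51e-5 meV.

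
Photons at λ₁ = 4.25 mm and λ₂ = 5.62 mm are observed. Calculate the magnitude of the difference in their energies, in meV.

0.0711 meV

Using E = hc/λ: E₁ = 4.674 × 10^-23 J, E₂ = 3.535 × 10^-23 J.
|ΔE| = |4.674 × 10^-23 − 3.535 × 10^-23| = 1.14 × 10^-23 J = 0.0711 meV.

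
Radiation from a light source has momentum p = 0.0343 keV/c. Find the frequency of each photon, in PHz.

8.29 PHz

Convert to SI: p = 0.0343 keV/c = 1.8331·10^-26 kg·m/s.
Apply f = pc/h: f = 8.294·10^15 Hz.
Converting to PHz: f = 8.294 PHz ≈ 8.29 PHz.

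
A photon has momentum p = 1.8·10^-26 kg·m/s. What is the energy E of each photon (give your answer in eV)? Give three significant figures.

33.7 eV

(c = 2.99792458·10^8 m/s, 1 eV = 1.602176634·10^-19 J.)
Apply E = pc: E = 5.396·10^-18 J.
Converting to eV: E = 33.68 eV ≈ 33.7 eV.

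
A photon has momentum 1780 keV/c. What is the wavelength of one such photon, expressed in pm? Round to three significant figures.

0.697 pm

(h = 6.62607015e-34 J·s, c = 2.99792458e8 m/s, 1 eV = 1.602176634e-19 J.)
Convert to SI: p = 1780 keV/c = 9.5128e-22 kg·m/s.
Since λ = h/p for a photon, λ = 6.965e-13 m.
Converting to pm: λ = 0.6965 pm ≈ 0.697 pm.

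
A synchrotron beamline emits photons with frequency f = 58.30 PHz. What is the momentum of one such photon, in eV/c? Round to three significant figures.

Convert to SI: f = 58.30 PHz = 5.830 × 10^16 Hz.
Since p = hf/c for a photon, p = 1.289 × 10^-25 kg·m/s.
Converting to eV/c: p = 241.1 eV/c ≈ 241 eV/c.

241 eV/c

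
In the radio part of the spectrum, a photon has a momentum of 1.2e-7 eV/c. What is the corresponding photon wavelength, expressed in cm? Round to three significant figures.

First convert: p = 1.2e-7 eV/c = 6.4131e-35 kg·m/s.
The photon relation is λ = h/p, giving λ = 10.33 m.
Converting to cm: λ = 1033 cm ≈ 1030 cm.

1030 cm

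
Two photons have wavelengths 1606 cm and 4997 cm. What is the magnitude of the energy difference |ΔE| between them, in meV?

5.24e-5 meV

Using E = hc/λ: E₁ = 1.2369e-26 J, E₂ = 3.9753e-27 J.
|ΔE| = |1.2369e-26 − 3.9753e-27| = 8.39e-27 J = 5.24e-5 meV.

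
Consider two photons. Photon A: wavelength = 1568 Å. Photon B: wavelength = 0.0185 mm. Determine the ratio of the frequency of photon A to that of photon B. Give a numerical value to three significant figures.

118

f_A = 1.912 × 10^15 Hz (from wavelength = 1568 Å, via f = c/λ).
f_B = 1.620 × 10^13 Hz (from wavelength = 0.0185 mm, via f = c/λ).
Ratio = 1.912 × 10^15 / 1.620 × 10^13 = 118.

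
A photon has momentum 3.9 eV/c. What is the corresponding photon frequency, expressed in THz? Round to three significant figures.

943 THz

Take h = 6.62607015e-34 J·s, c = 2.99792458e8 m/s, 1 eV = 1.602176634e-19 J.
Convert to SI: p = 3.9 eV/c = 2.0843e-27 kg·m/s.
Since f = pc/h for a photon, f = 9.430e14 Hz.
Converting to THz: f = 943.0 THz ≈ 943 THz.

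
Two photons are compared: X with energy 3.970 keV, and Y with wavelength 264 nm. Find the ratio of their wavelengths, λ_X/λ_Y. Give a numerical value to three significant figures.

1.18 × 10^-3

λ_X = 3.123 × 10^-10 m (from energy = 3.970 keV, via λ = hc/E).
λ_Y = 2.640 × 10^-7 m (from wavelength = 264 nm, via λ given directly).
Ratio = 3.123 × 10^-10 / 2.640 × 10^-7 = 1.18 × 10^-3.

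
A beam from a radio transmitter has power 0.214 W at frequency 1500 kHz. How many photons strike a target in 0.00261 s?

5.62e23 photons

Total energy: E_total = P·t = 0.214 × 0.00261 = 5.585e-4 J.
Per-photon energy: E = 9.939e-28 J.
N = E_total / E_photon = 5.62e23.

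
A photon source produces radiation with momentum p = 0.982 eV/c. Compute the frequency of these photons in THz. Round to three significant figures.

In SI units: p = 0.982 eV/c = 5.2481 × 10^-28 kg·m/s.
The photon relation is f = pc/h, giving f = 2.374 × 10^14 Hz.
Converting to THz: f = 237.4 THz ≈ 237 THz.

237 THz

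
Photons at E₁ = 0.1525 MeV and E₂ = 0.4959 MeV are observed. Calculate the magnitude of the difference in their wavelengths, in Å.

0.0563 Å

Using λ = hc/E: λ₁ = 8.1301·10^-12 m, λ₂ = 2.5002·10^-12 m.
|Δλ| = |8.1301·10^-12 − 2.5002·10^-12| = 5.63·10^-12 m = 0.0563 Å.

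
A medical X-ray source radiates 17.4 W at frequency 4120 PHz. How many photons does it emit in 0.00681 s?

Total energy: E_total = P·t = 17.4 × 0.00681 = 0.1185 J.
Per-photon energy: E = 2.730e-15 J.
N = E_total / E_photon = 4.34e13.

4.34e13 photons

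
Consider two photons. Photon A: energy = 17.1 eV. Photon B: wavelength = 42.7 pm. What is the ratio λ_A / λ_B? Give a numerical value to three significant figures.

1700

λ_A = 7.251e-8 m (from energy = 17.1 eV, via λ = hc/E).
λ_B = 4.270e-11 m (from wavelength = 42.7 pm, via λ given directly).
Ratio = 7.251e-8 / 4.270e-11 = 1700.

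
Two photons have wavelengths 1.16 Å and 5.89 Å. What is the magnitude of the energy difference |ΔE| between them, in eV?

8580 eV

Using E = hc/λ: E₁ = 1.712 × 10^-15 J, E₂ = 3.373 × 10^-16 J.
|ΔE| = |1.712 × 10^-15 − 3.373 × 10^-16| = 1.38 × 10^-15 J = 8580 eV.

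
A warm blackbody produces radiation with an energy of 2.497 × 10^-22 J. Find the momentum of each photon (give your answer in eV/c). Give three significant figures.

1.56 × 10^-3 eV/c

Since p = E/c for a photon, p = 8.329 × 10^-31 kg·m/s.
Converting to eV/c: p = 0.001559 eV/c ≈ 1.56 × 10^-3 eV/c.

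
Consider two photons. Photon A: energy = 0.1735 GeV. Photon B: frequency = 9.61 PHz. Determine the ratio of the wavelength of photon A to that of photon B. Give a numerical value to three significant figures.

2.29·10^-7

λ_A = 7.146·10^-15 m (from energy = 0.1735 GeV, via λ = hc/E).
λ_B = 3.120·10^-8 m (from frequency = 9.61 PHz, via λ = c/f).
Ratio = 7.146·10^-15 / 3.120·10^-8 = 2.29·10^-7.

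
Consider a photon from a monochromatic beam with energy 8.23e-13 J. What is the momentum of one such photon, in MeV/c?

5.14 MeV/c

For a photon p = E/c, so p = 2.745e-21 kg·m/s.
Converting to MeV/c: p = 5.137 MeV/c ≈ 5.14 MeV/c.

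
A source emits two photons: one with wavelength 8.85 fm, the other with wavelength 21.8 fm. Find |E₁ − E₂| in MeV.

Using E = hc/λ: E₁ = 2.245·10^-11 J, E₂ = 9.112·10^-12 J.
|ΔE| = |2.245·10^-11 − 9.112·10^-12| = 1.33·10^-11 J = 83.2 MeV.

83.2 MeV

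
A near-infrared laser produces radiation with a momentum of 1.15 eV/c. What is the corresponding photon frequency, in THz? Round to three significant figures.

First convert: p = 1.15 eV/c = 6.1459 × 10^-28 kg·m/s.
For a photon f = pc/h, so f = 2.781 × 10^14 Hz.
Converting to THz: f = 278.1 THz ≈ 278 THz.

278 THz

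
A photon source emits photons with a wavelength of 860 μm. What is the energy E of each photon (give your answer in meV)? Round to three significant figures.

1.44 meV

Use h = 6.62607015e-34 J·s, c = 2.99792458e8 m/s, 1 eV = 1.602176634e-19 J.
Convert to SI: λ = 860 μm = 8.60e-4 m.
Apply E = hc/λ: E = 2.310e-22 J.
Converting to meV: E = 1.442 meV ≈ 1.44 meV.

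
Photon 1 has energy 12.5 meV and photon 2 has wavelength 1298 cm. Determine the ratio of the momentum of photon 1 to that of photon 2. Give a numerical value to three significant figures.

1.31 × 10^5

p_1 = 6.680 × 10^-30 kg·m/s (from energy = 12.5 meV, via p = E/c).
p_2 = 5.105 × 10^-35 kg·m/s (from wavelength = 1298 cm, via p = h/λ).
Ratio = 6.680 × 10^-30 / 5.105 × 10^-35 = 1.31 × 10^5.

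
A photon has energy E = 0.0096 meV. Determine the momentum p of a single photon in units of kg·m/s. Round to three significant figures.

5.13·10^-33 kg·m/s

In SI units: E = 0.0096 meV = 1.5381·10^-24 J.
Apply p = E/c: p = 5.131·10^-33 kg·m/s.
So p ≈ 5.13·10^-33 kg·m/s.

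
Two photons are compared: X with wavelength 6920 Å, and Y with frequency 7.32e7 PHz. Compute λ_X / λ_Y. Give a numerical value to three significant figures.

λ_X = 6.920e-7 m (from wavelength = 6920 Å, via λ given directly).
λ_Y = 4.096e-15 m (from frequency = 7.32e7 PHz, via λ = c/f).
Ratio = 6.920e-7 / 4.096e-15 = 1.69e8.

1.69e8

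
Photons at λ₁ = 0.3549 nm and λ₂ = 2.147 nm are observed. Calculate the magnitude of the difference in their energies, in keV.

2.92 keV

Using E = hc/λ: E₁ = 5.5972 × 10^-16 J, E₂ = 9.2522 × 10^-17 J.
|ΔE| = |5.5972 × 10^-16 − 9.2522 × 10^-17| = 4.67 × 10^-16 J = 2.92 keV.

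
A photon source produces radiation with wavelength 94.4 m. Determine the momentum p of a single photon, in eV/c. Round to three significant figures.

Apply p = h/λ: p = 7.019e-36 kg·m/s.
Converting to eV/c: p = 1.313e-8 eV/c ≈ 1.31e-8 eV/c.

1.31e-8 eV/c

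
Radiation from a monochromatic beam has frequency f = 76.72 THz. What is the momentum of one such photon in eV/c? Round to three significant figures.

0.317 eV/c

Take h = 6.62607015e-34 J·s, c = 2.99792458e8 m/s, 1 eV = 1.602176634e-19 J.
Convert to SI: f = 76.72 THz = 7.672e13 Hz.
For a photon p = hf/c, so p = 1.696e-28 kg·m/s.
Converting to eV/c: p = 0.3173 eV/c ≈ 0.317 eV/c.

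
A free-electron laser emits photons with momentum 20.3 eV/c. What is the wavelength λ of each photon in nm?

61.1 nm

Take h = 6.62607015·10^-34 J·s, c = 2.99792458·10^8 m/s, 1 eV = 1.602176634·10^-19 J.
First convert: p = 20.3 eV/c = 1.0849·10^-26 kg·m/s.
For a photon λ = h/p, so λ = 6.108·10^-8 m.
Converting to nm: λ = 61.08 nm ≈ 61.1 nm.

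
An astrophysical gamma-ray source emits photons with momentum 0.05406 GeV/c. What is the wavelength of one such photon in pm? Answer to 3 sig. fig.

0.0229 pm

(h = 6.62607015 × 10^-34 J·s, c = 2.99792458 × 10^8 m/s, 1 eV = 1.602176634 × 10^-19 J.)
Convert to SI: p = 0.05406 GeV/c = 2.8891 × 10^-20 kg·m/s.
The photon relation is λ = h/p, giving λ = 2.293 × 10^-14 m.
Converting to pm: λ = 0.02293 pm ≈ 0.0229 pm.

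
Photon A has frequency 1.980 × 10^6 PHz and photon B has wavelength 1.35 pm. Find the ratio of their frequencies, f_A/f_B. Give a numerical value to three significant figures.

8.92

f_A = 1.980 × 10^21 Hz (from frequency = 1.980 × 10^6 PHz, via f given directly).
f_B = 2.221 × 10^20 Hz (from wavelength = 1.35 pm, via f = c/λ).
Ratio = 1.980 × 10^21 / 2.221 × 10^20 = 8.92.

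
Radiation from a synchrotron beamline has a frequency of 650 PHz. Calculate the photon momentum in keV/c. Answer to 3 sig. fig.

2.69 keV/c

(h = 6.62607015e-34 J·s, c = 2.99792458e8 m/s, 1 eV = 1.602176634e-19 J.)
First convert: f = 650 PHz = 6.5e17 Hz.
The photon relation is p = hf/c, giving p = 1.437e-24 kg·m/s.
Converting to keV/c: p = 2.688 keV/c ≈ 2.69 keV/c.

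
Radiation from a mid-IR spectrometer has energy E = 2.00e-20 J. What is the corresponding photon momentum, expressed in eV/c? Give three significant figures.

Apply p = E/c: p = 6.671e-29 kg·m/s.
Converting to eV/c: p = 0.1248 eV/c ≈ 0.125 eV/c.

0.125 eV/c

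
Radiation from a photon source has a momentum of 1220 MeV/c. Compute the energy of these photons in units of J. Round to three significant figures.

(c = 2.99792458·10^8 m/s, 1 eV = 1.602176634·10^-19 J.)
In SI units: p = 1220 MeV/c = 6.5200·10^-19 kg·m/s.
Apply E = pc: E = 1.955·10^-10 J.
So E ≈ 1.95·10^-10 J.

1.95·10^-10 J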